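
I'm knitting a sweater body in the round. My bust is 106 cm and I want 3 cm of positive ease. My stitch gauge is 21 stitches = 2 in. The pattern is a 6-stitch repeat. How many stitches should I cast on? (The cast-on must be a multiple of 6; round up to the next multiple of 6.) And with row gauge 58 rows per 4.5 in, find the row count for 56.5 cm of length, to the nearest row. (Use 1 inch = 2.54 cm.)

Finished = 106 + 3 = 109 cm.
109 cm × 1/2.54 = 42.91 inches.
21/2 = 10.5 sts per in; 42.91 × 10.5 = 450.59 sts.
Next multiple of 6 → 456.
56.5 cm = 22.24 inches; × 12.889 = 286.70 → 287 rows.

Cast on 456 stitches; work 287 rows.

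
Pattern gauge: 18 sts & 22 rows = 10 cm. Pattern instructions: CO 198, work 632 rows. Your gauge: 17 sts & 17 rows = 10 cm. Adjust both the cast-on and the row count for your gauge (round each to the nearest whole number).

Stitches: 198 × 17/18 = 187.00 → 187.
Rows: 632 × 17/22 = 488.36 → 488.

Cast on 187 stitches; work 488 rows.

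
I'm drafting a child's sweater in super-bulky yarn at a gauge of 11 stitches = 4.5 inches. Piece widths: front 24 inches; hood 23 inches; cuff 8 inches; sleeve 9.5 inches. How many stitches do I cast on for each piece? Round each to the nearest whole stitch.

front 59; hood 56; cuff 20; sleeve 23.

Rate = 11/4.5 = 2.444 sts per in.
front: 24 × 2.444 = 58.67 → 59.
hood: 23 × 2.444 = 56.22 → 56.
cuff: 8 × 2.444 = 19.56 → 20.
sleeve: 9.5 × 2.444 = 23.22 → 23.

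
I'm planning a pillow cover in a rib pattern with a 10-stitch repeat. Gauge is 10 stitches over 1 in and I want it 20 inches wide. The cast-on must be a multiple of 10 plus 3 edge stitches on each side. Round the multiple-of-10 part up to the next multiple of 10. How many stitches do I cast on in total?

10 / 1 = 10 sts per inch.
20 × 10 = 200.00 sts.
Less 6 edge sts → 194.00 for the repeat.
Next multiple of 10: 200.
Add back 6 edge sts → 206.

206 stitches.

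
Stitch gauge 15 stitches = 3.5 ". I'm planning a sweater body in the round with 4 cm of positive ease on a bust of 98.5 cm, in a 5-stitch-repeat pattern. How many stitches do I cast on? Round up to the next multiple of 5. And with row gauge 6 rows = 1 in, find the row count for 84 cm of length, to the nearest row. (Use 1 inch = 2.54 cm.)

Cast on 175 stitches; work 198 rows.

Finished = 98.5 + 4 = 102.5 cm.
102.5 cm × 1/2.54 = 40.35 inches.
15/3.5 = 4.286 sts per in; 40.35 × 4.286 = 172.95 sts.
Next multiple of 5 → 175.
84 cm = 33.07 inches; × 6 = 198.43 → 198 rows.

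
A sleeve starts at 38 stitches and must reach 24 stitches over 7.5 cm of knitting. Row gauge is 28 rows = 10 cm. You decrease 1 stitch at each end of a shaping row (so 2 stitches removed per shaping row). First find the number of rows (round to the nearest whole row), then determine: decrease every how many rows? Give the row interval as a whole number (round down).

Decrease every 3rd row.

Rows = 7.5 × 2.8 = 21.0 → 21 rows.
Stitches to remove: 14 → 7 shaping rows (at 2 st each).
21 / 7 = 3.00 → every 3 rows.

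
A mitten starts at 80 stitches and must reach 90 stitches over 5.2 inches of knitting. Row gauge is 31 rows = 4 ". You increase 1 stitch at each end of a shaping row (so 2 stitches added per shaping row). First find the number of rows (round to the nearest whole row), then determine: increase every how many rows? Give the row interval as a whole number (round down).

Rows = 5.2 × 7.75 = 40.3 → 40 rows.
Stitches to add: 10 → 5 shaping rows (at 2 st each).
40 / 5 = 8.00 → every 8 rows.

Increase every 8th row.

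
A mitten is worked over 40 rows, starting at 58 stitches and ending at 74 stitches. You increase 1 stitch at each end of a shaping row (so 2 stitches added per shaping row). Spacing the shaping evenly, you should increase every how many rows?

Increase every 5th row.

Stitches to add: |74 − 58| = 16.
Shaping rows needed: 16 / 2 = 8.
40 rows / 8 = every 5 rows.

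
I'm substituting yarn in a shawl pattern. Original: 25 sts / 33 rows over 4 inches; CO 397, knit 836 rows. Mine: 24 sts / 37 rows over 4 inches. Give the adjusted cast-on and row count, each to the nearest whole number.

Stitches: 397 × 24/25 = 381.12 → 381.
Rows: 836 × 37/33 = 937.33 → 937.

Cast on 381 stitches; work 937 rows.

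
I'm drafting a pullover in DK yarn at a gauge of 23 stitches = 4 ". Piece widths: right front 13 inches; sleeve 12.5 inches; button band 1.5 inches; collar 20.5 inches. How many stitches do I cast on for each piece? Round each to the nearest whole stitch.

Rate = 23/4 = 5.75 sts per in.
right front: 13 × 5.75 = 74.75 → 75.
sleeve: 12.5 × 5.75 = 71.88 → 72.
button band: 1.5 × 5.75 = 8.62 → 9.
collar: 20.5 × 5.75 = 117.88 → 118.

right front 75; sleeve 72; button band 9; collar 118.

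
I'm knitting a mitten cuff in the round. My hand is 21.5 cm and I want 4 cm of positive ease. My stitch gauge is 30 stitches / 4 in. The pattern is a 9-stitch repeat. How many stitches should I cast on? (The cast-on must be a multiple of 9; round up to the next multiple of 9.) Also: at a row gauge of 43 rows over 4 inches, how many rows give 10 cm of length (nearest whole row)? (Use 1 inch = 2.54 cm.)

Finished = 21.5 + 4 = 25.5 cm.
25.5 cm × 1/2.54 = 10.04 inches.
30/4 = 7.5 sts per in; 10.04 × 7.5 = 75.30 sts.
Next multiple of 9 → 81.
10 cm = 3.94 inches; × 10.75 = 42.32 → 42 rows.

Cast on 81 stitches; work 42 rows.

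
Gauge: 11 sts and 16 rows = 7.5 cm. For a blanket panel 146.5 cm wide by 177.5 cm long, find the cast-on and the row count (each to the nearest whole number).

Cast on 215 stitches and work 379 rows.

Stitch gauge = 11/7.5 = 1.467 sts/cm; 146.5 × 1.467 = 214.87 → 215 sts.
Row gauge = 16/7.5 = 2.133 rows/cm; 177.5 × 2.133 = 378.67 → 379 rows.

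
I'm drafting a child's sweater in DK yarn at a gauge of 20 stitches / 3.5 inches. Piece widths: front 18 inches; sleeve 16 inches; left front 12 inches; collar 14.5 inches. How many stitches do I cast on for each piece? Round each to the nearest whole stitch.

front 103; sleeve 91; left front 69; collar 83.

Rate = 20/3.5 = 5.714 sts per in.
front: 18 × 5.714 = 102.86 → 103.
sleeve: 16 × 5.714 = 91.43 → 91.
left front: 12 × 5.714 = 68.57 → 69.
collar: 14.5 × 5.714 = 82.86 → 83.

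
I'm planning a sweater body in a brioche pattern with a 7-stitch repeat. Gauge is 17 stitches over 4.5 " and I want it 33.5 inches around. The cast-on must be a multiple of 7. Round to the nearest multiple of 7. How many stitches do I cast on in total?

CO 126 sts.

17 / 4.5 = 3.778 sts per inch.
33.5 × 3.778 = 126.56 sts.
Nearest multiple of 7: 126.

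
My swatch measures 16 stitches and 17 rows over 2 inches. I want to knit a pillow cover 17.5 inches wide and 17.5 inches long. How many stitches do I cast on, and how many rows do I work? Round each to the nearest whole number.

Stitch gauge = 16/2 = 8 sts/in; 17.5 × 8 = 140.00 → 140 sts.
Row gauge = 17/2 = 8.5 rows/in; 17.5 × 8.5 = 148.75 → 149 rows.

Cast on 140 stitches and work 149 rows.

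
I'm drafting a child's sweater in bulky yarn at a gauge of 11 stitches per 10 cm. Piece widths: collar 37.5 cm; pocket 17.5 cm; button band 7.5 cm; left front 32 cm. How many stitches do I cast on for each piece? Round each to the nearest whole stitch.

Rate = 11/10 = 1.1 sts per cm.
collar: 37.5 × 1.1 = 41.25 → 41.
pocket: 17.5 × 1.1 = 19.25 → 19.
button band: 7.5 × 1.1 = 8.25 → 8.
left front: 32 × 1.1 = 35.20 → 35.

collar 41; pocket 19; button band 8; left front 35.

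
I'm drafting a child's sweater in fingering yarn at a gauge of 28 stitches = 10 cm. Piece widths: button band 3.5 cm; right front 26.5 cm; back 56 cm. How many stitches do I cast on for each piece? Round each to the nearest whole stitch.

Rate = 28/10 = 2.8 sts per cm.
button band: 3.5 × 2.8 = 9.80 → 10.
right front: 26.5 × 2.8 = 74.20 → 74.
back: 56 × 2.8 = 156.80 → 157.

button band 10; right front 74; back 157.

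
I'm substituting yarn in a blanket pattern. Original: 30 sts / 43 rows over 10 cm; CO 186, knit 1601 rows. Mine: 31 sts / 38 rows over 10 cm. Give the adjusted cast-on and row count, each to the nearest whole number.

Cast on 192 stitches; work 1415 rows.

Stitches: 186 × 31/30 = 192.20 → 192.
Rows: 1601 × 38/43 = 1414.84 → 1415.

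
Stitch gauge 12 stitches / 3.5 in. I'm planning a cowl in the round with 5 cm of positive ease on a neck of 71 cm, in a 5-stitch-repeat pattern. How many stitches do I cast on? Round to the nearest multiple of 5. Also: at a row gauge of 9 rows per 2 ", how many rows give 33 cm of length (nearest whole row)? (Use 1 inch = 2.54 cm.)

Cast on 105 stitches; work 58 rows.

Finished = 71 + 5 = 76 cm.
76 cm × 1/2.54 = 29.92 inches.
12/3.5 = 3.429 sts per in; 29.92 × 3.429 = 102.59 sts.
Nearest multiple of 5 → 105.
33 cm = 12.99 inches; × 4.5 = 58.46 → 58 rows.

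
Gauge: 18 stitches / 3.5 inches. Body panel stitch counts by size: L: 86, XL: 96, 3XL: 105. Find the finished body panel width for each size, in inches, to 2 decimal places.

18/3.5 = 5.143 sts per in.
L: 86 / 5.143 = 16.722 → 16.72 in.
XL: 96 / 5.143 = 18.667 → 18.67 in.
3XL: 105 / 5.143 = 20.417 → 20.42 in.

L 16.72 inches; XL 18.67 inches; 3XL 20.42 inches.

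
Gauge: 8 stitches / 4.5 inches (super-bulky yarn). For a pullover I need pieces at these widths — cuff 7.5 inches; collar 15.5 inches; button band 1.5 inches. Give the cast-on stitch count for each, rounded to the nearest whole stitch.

Rate = 8/4.5 = 1.778 sts per in.
cuff: 7.5 × 1.778 = 13.33 → 13.
collar: 15.5 × 1.778 = 27.56 → 28.
button band: 1.5 × 1.778 = 2.67 → 3.

cuff 13; collar 28; button band 3.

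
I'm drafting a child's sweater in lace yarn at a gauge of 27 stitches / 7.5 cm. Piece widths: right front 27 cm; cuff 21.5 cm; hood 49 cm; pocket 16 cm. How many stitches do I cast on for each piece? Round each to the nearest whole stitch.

Rate = 27/7.5 = 3.6 sts per cm.
right front: 27 × 3.6 = 97.20 → 97.
cuff: 21.5 × 3.6 = 77.40 → 77.
hood: 49 × 3.6 = 176.40 → 176.
pocket: 16 × 3.6 = 57.60 → 58.

right front 97; cuff 77; hood 176; pocket 58.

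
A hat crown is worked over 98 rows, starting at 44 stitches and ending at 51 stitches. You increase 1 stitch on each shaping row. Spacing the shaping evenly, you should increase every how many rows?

Increase every 14th row.

Stitches to add: |51 − 44| = 7.
Shaping rows needed: 7 / 1 = 7.
98 rows / 7 = every 14 rows.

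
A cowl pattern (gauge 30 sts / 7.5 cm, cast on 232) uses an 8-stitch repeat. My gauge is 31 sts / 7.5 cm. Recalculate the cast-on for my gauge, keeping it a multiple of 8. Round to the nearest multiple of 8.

CO 240 sts.

232 × 31 / 30 = 239.73.
Nearest multiple of 8: 240.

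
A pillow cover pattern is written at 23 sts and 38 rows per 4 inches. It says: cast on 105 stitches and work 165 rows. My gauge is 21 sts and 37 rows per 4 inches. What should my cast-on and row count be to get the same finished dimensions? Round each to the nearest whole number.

Stitches: 105 × 21/23 = 95.87 → 96.
Rows: 165 × 37/38 = 160.66 → 161.

Cast on 96 stitches; work 161 rows.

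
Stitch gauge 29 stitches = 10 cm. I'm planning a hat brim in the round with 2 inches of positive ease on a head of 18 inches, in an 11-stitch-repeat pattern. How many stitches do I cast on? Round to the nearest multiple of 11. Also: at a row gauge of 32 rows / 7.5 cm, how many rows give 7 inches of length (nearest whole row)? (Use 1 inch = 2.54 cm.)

Cast on 143 stitches; work 76 rows.

Finished = 18 + 2 = 20 inches.
20 inches × 2.54 = 50.80 cm.
29/10 = 2.9 sts per cm; 50.80 × 2.9 = 147.32 sts.
Nearest multiple of 11 → 143.
7 inches = 17.78 cm; × 4.267 = 75.86 → 76 rows.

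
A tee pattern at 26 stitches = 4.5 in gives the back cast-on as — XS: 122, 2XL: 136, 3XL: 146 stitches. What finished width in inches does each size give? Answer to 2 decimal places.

26/4.5 = 5.778 sts per in.
XS: 122 / 5.778 = 21.115 → 21.12 in.
2XL: 136 / 5.778 = 23.538 → 23.54 in.
3XL: 146 / 5.778 = 25.269 → 25.27 in.

XS 21.12 inches; 2XL 23.54 inches; 3XL 25.27 inches.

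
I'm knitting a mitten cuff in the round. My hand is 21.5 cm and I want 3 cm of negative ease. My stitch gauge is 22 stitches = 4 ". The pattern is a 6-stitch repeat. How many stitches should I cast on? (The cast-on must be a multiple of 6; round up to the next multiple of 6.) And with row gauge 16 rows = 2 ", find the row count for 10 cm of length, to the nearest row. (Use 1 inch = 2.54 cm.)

Cast on 42 stitches; work 31 rows.

Finished = 21.5 − 3 = 18.5 cm.
18.5 cm × 1/2.54 = 7.28 inches.
22/4 = 5.5 sts per in; 7.28 × 5.5 = 40.06 sts.
Next multiple of 6 → 42.
10 cm = 3.94 inches; × 8 = 31.50 → 31 rows.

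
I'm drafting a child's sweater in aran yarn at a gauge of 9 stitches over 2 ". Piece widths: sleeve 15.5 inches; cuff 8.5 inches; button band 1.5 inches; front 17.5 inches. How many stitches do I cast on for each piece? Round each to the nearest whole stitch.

Rate = 9/2 = 4.5 sts per in.
sleeve: 15.5 × 4.5 = 69.75 → 70.
cuff: 8.5 × 4.5 = 38.25 → 38.
button band: 1.5 × 4.5 = 6.75 → 7.
front: 17.5 × 4.5 = 78.75 → 79.

sleeve 70; cuff 38; button band 7; front 79.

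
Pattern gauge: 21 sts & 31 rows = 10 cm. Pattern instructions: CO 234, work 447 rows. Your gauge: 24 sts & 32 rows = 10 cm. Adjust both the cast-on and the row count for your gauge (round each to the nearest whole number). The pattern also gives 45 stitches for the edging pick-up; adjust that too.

Cast on 267 stitches; work 461 rows; edging pick-up 51 stitches.

Stitches: 234 × 24/21 = 267.43 → 267.
Rows: 447 × 32/31 = 461.42 → 461.
edging pick-up: 45 × 24/21 = 51.43 → 51.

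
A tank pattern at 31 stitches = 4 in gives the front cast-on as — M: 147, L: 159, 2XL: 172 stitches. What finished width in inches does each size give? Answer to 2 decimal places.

M 18.97 inches; L 20.52 inches; 2XL 22.19 inches.

31/4 = 7.75 sts per in.
M: 147 / 7.75 = 18.968 → 18.97 in.
L: 159 / 7.75 = 20.516 → 20.52 in.
2XL: 172 / 7.75 = 22.194 → 22.19 in.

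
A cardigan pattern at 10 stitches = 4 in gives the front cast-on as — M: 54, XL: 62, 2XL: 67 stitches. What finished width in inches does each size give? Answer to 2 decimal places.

M 21.60 inches; XL 24.80 inches; 2XL 26.80 inches.

10/4 = 2.5 sts per in.
M: 54 / 2.5 = 21.600 → 21.60 in.
XL: 62 / 2.5 = 24.800 → 24.80 in.
2XL: 67 / 2.5 = 26.800 → 26.80 in.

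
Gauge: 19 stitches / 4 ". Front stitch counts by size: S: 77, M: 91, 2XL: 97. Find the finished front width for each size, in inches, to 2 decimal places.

19/4 = 4.75 sts per in.
S: 77 / 4.75 = 16.211 → 16.21 in.
M: 91 / 4.75 = 19.158 → 19.16 in.
2XL: 97 / 4.75 = 20.421 → 20.42 in.

S 16.21 inches; M 19.16 inches; 2XL 20.42 inches.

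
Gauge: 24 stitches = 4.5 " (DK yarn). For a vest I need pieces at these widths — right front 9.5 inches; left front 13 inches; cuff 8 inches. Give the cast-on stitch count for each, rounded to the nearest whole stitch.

right front 51; left front 69; cuff 43.

Rate = 24/4.5 = 5.333 sts per in.
right front: 9.5 × 5.333 = 50.67 → 51.
left front: 13 × 5.333 = 69.33 → 69.
cuff: 8 × 5.333 = 42.67 → 43.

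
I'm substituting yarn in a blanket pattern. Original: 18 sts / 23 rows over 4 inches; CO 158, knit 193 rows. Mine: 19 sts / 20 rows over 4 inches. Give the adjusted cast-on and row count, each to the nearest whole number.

Stitches: 158 × 19/18 = 166.78 → 167.
Rows: 193 × 20/23 = 167.83 → 168.

Cast on 167 stitches; work 168 rows.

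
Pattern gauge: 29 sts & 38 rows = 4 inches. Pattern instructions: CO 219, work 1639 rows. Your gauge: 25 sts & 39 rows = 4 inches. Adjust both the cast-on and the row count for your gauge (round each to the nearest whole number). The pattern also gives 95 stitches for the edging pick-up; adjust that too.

Stitches: 219 × 25/29 = 188.79 → 189.
Rows: 1639 × 39/38 = 1682.13 → 1682.
edging pick-up: 95 × 25/29 = 81.90 → 82.

Cast on 189 stitches; work 1682 rows; edging pick-up 82 stitches.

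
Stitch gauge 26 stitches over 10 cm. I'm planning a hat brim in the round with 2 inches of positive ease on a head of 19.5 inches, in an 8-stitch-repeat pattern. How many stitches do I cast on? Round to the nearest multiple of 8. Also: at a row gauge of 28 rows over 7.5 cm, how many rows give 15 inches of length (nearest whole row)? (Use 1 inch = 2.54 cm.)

Finished = 19.5 + 2 = 21.5 inches.
21.5 inches × 2.54 = 54.61 cm.
26/10 = 2.6 sts per cm; 54.61 × 2.6 = 141.99 sts.
Nearest multiple of 8 → 144.
15 inches = 38.10 cm; × 3.733 = 142.24 → 142 rows.

Cast on 144 stitches; work 142 rows.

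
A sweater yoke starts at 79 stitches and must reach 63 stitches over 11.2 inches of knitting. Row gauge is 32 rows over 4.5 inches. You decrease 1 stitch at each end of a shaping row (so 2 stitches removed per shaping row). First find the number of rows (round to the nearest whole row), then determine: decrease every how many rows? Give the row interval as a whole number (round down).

Decrease every 10th row.

Rows = 11.2 × 7.111 = 79.6 → 80 rows.
Stitches to remove: 16 → 8 shaping rows (at 2 st each).
80 / 8 = 10.00 → every 10 rows.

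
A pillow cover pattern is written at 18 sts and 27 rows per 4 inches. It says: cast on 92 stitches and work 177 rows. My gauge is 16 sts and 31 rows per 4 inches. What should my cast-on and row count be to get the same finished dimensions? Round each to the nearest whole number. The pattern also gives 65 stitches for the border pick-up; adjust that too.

Stitches: 92 × 16/18 = 81.78 → 82.
Rows: 177 × 31/27 = 203.22 → 203.
border pick-up: 65 × 16/18 = 57.78 → 58.

Cast on 82 stitches; work 203 rows; border pick-up 58 stitches.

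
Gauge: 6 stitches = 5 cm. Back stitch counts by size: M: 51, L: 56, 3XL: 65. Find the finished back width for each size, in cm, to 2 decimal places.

6/5 = 1.2 sts per cm.
M: 51 / 1.2 = 42.500 → 42.50 cm.
L: 56 / 1.2 = 46.667 → 46.67 cm.
3XL: 65 / 1.2 = 54.167 → 54.17 cm.

M 42.50 cm; L 46.67 cm; 3XL 54.17 cm.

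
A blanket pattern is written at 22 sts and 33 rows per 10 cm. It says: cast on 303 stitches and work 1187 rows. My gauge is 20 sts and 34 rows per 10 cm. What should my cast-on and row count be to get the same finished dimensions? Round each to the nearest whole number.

Cast on 275 stitches; work 1223 rows.

Stitches: 303 × 20/22 = 275.45 → 275.
Rows: 1187 × 34/33 = 1222.97 → 1223.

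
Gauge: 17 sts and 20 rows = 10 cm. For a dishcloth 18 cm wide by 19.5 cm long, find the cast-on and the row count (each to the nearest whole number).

Stitch gauge = 17/10 = 1.7 sts/cm; 18 × 1.7 = 30.60 → 31 sts.
Row gauge = 20/10 = 2 rows/cm; 19.5 × 2 = 39.00 → 39 rows.

Cast on 31 stitches and work 39 rows.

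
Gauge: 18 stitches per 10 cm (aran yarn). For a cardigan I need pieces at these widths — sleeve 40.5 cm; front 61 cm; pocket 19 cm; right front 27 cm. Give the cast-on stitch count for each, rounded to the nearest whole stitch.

Rate = 18/10 = 1.8 sts per cm.
sleeve: 40.5 × 1.8 = 72.90 → 73.
front: 61 × 1.8 = 109.80 → 110.
pocket: 19 × 1.8 = 34.20 → 34.
right front: 27 × 1.8 = 48.60 → 49.

sleeve 73; front 110; pocket 34; right front 49.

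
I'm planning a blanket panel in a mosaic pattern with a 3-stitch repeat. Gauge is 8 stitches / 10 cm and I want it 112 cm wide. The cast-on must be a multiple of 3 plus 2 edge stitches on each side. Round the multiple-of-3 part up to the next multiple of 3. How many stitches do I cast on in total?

8 / 10 = 0.8 sts per cm.
112 × 0.8 = 89.60 sts.
Less 4 edge sts → 85.60 for the repeat.
Next multiple of 3: 87.
Add back 4 edge sts → 91.

Cast on 91 stitches.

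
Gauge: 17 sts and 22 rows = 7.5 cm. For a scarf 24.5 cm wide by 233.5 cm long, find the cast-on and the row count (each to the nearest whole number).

Stitch gauge = 17/7.5 = 2.267 sts/cm; 24.5 × 2.267 = 55.53 → 56 sts.
Row gauge = 22/7.5 = 2.933 rows/cm; 233.5 × 2.933 = 684.93 → 685 rows.

Cast on 56 stitches and work 685 rows.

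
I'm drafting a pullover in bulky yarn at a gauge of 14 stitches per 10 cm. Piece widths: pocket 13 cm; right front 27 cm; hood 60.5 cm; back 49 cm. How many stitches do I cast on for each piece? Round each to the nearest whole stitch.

pocket 18; right front 38; hood 85; back 69.

Rate = 14/10 = 1.4 sts per cm.
pocket: 13 × 1.4 = 18.20 → 18.
right front: 27 × 1.4 = 37.80 → 38.
hood: 60.5 × 1.4 = 84.70 → 85.
back: 49 × 1.4 = 68.60 → 69.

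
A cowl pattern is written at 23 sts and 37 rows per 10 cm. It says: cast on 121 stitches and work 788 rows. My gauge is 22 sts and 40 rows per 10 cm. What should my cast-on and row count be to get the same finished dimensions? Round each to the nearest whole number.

Stitches: 121 × 22/23 = 115.74 → 116.
Rows: 788 × 40/37 = 851.89 → 852.

Cast on 116 stitches; work 852 rows.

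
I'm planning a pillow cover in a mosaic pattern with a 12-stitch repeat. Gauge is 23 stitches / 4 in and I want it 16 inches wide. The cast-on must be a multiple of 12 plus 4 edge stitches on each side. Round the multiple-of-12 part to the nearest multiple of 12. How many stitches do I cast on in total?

CO 92 sts.

23 / 4 = 5.75 sts per inch.
16 × 5.75 = 92.00 sts.
Less 8 edge sts → 84.00 for the repeat.
Nearest multiple of 12: 84.
Add back 8 edge sts → 92.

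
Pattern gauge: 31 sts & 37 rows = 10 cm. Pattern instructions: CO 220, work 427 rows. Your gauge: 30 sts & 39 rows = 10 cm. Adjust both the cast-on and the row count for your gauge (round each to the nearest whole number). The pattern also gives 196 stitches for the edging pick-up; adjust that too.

Stitches: 220 × 30/31 = 212.90 → 213.
Rows: 427 × 39/37 = 450.08 → 450.
edging pick-up: 196 × 30/31 = 189.68 → 190.

Cast on 213 stitches; work 450 rows; edging pick-up 190 stitches.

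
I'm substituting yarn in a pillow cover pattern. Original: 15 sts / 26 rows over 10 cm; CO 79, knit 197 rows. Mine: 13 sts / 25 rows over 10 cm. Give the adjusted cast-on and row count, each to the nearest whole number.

Stitches: 79 × 13/15 = 68.47 → 68.
Rows: 197 × 25/26 = 189.42 → 189.

Cast on 68 stitches; work 189 rows.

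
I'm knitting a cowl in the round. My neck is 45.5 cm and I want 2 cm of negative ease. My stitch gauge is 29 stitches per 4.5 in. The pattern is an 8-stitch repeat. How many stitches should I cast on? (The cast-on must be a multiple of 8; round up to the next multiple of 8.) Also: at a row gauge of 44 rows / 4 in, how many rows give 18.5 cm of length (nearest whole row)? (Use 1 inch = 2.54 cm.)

Cast on 112 stitches; work 80 rows.

Finished = 45.5 − 2 = 43.5 cm.
43.5 cm × 1/2.54 = 17.13 inches.
29/4.5 = 6.444 sts per in; 17.13 × 6.444 = 110.37 sts.
Next multiple of 8 → 112.
18.5 cm = 7.28 inches; × 11 = 80.12 → 80 rows.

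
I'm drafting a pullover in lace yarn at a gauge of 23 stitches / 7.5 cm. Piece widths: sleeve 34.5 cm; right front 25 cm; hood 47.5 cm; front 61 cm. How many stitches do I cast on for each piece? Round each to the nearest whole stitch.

sleeve 106; right front 77; hood 146; front 187.

Rate = 23/7.5 = 3.067 sts per cm.
sleeve: 34.5 × 3.067 = 105.80 → 106.
right front: 25 × 3.067 = 76.67 → 77.
hood: 47.5 × 3.067 = 145.67 → 146.
front: 61 × 3.067 = 187.07 → 187.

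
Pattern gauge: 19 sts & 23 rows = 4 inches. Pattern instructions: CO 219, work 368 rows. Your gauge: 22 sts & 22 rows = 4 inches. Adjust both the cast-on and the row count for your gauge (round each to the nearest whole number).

Stitches: 219 × 22/19 = 253.58 → 254.
Rows: 368 × 22/23 = 352.00 → 352.

Cast on 254 stitches; work 352 rows.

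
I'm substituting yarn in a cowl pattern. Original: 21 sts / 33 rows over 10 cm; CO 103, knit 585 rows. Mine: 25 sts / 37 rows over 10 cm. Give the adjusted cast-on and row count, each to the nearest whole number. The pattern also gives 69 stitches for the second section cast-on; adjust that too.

Cast on 123 stitches; work 656 rows; second section cast-on 82 stitches.

Stitches: 103 × 25/21 = 122.62 → 123.
Rows: 585 × 37/33 = 655.91 → 656.
second section cast-on: 69 × 25/21 = 82.14 → 82.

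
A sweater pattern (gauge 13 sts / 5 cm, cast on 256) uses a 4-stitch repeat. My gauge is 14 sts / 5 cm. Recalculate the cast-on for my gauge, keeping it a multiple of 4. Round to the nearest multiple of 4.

CO 276 sts.

256 × 14 / 13 = 275.69.
Nearest multiple of 4: 276.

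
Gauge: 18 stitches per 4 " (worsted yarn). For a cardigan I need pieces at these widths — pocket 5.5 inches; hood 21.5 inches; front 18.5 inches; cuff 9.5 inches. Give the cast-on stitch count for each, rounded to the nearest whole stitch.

pocket 25; hood 97; front 83; cuff 43.

Rate = 18/4 = 4.5 sts per in.
pocket: 5.5 × 4.5 = 24.75 → 25.
hood: 21.5 × 4.5 = 96.75 → 97.
front: 18.5 × 4.5 = 83.25 → 83.
cuff: 9.5 × 4.5 = 42.75 → 43.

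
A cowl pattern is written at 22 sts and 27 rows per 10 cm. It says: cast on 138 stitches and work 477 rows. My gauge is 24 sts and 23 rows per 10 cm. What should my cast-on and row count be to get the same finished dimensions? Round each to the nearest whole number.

Stitches: 138 × 24/22 = 150.55 → 151.
Rows: 477 × 23/27 = 406.33 → 406.

Cast on 151 stitches; work 406 rows.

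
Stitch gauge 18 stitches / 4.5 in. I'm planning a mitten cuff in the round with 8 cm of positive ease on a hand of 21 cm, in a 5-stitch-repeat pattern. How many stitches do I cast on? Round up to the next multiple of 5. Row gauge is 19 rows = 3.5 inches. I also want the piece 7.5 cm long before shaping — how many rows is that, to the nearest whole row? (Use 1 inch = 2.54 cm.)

Finished = 21 + 8 = 29 cm.
29 cm × 1/2.54 = 11.42 inches.
18/4.5 = 4 sts per in; 11.42 × 4 = 45.67 sts.
Next multiple of 5 → 50.
7.5 cm = 2.95 inches; × 5.429 = 16.03 → 16 rows.

Cast on 50 stitches; work 16 rows.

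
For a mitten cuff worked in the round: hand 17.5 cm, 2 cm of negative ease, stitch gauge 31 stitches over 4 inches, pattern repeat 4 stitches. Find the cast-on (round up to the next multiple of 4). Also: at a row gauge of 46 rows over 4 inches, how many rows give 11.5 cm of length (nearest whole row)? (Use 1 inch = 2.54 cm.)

Cast on 48 stitches; work 52 rows.

Finished = 17.5 − 2 = 15.5 cm.
15.5 cm × 1/2.54 = 6.10 inches.
31/4 = 7.75 sts per in; 6.10 × 7.75 = 47.29 sts.
Next multiple of 4 → 48.
11.5 cm = 4.53 inches; × 11.5 = 52.07 → 52 rows.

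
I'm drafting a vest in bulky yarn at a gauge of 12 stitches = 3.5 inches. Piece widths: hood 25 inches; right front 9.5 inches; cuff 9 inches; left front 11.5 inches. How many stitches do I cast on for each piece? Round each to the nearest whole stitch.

Rate = 12/3.5 = 3.429 sts per in.
hood: 25 × 3.429 = 85.71 → 86.
right front: 9.5 × 3.429 = 32.57 → 33.
cuff: 9 × 3.429 = 30.86 → 31.
left front: 11.5 × 3.429 = 39.43 → 39.

hood 86; right front 33; cuff 31; left front 39.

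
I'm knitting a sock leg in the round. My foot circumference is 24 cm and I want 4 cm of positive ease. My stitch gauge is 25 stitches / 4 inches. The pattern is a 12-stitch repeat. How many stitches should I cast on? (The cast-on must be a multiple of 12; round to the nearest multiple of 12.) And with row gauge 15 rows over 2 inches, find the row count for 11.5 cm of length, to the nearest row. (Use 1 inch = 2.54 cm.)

Finished = 24 + 4 = 28 cm.
28 cm × 1/2.54 = 11.02 inches.
25/4 = 6.25 sts per in; 11.02 × 6.25 = 68.90 sts.
Nearest multiple of 12 → 72.
11.5 cm = 4.53 inches; × 7.5 = 33.96 → 34 rows.

Cast on 72 stitches; work 34 rows.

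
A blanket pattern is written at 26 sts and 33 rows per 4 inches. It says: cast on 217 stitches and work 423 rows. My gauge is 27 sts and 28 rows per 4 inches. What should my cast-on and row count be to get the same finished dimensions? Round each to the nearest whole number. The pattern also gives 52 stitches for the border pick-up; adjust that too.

Cast on 225 stitches; work 359 rows; border pick-up 54 stitches.

Stitches: 217 × 27/26 = 225.35 → 225.
Rows: 423 × 28/33 = 358.91 → 359.
border pick-up: 52 × 27/26 = 54.00 → 54.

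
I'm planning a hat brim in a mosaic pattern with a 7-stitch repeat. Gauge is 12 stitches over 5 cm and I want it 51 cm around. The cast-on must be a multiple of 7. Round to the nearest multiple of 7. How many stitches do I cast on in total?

Cast on 119 stitches.

12 / 5 = 2.4 sts per cm.
51 × 2.4 = 122.40 sts.
Nearest multiple of 7: 119.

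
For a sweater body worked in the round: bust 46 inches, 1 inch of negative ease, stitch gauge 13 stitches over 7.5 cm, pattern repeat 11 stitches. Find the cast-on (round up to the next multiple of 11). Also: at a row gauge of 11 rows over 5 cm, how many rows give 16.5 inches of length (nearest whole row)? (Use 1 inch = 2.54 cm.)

Finished = 46 − 1 = 45 inches.
45 inches × 2.54 = 114.30 cm.
13/7.5 = 1.733 sts per cm; 114.30 × 1.733 = 198.12 sts.
Next multiple of 11 → 209.
16.5 inches = 41.91 cm; × 2.2 = 92.20 → 92 rows.

Cast on 209 stitches; work 92 rows.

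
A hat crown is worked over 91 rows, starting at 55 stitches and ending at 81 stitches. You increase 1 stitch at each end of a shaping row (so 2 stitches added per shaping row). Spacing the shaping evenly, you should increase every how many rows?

Stitches to add: |81 − 55| = 26.
Shaping rows needed: 26 / 2 = 13.
91 rows / 13 = every 7 rows.

Increase every 7th row.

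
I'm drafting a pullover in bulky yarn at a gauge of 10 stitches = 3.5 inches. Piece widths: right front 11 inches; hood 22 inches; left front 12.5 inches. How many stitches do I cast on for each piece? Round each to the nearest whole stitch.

right front 31; hood 63; left front 36.

Rate = 10/3.5 = 2.857 sts per in.
right front: 11 × 2.857 = 31.43 → 31.
hood: 22 × 2.857 = 62.86 → 63.
left front: 12.5 × 2.857 = 35.71 → 36.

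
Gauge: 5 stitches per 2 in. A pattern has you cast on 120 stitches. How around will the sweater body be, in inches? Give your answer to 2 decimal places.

48.00 inches.

5 stitches / 2 inch = 2.5 stitches per inch.
120 / 2.5 = 48.000 inches.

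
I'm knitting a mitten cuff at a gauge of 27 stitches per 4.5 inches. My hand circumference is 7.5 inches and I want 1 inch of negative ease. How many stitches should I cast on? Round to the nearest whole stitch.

Finished = 7.5 − 1 = 6.5 in.
27 / 4.5 = 6 sts per inch.
6.50 × 6 = 39.00 sts.

CO 39 sts.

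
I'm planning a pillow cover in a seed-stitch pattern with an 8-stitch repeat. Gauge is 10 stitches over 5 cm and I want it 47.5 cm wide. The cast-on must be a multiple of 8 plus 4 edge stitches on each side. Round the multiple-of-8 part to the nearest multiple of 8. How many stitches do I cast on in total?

10 / 5 = 2 sts per cm.
47.5 × 2 = 95.00 sts.
Less 8 edge sts → 87.00 for the repeat.
Nearest multiple of 8: 88.
Add back 8 edge sts → 96.

96 stitches.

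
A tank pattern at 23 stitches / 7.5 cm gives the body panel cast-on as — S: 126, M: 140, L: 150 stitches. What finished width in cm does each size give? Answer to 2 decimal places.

23/7.5 = 3.067 sts per cm.
S: 126 / 3.067 = 41.087 → 41.09 cm.
M: 140 / 3.067 = 45.652 → 45.65 cm.
L: 150 / 3.067 = 48.913 → 48.91 cm.

S 41.09 cm; M 45.65 cm; L 48.91 cm.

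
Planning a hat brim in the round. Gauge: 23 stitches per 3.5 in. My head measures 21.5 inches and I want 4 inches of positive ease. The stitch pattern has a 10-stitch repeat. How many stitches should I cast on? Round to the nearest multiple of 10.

Finished = 21.5 + 4 = 25.5 inches.
23 / 3.5 = 6.571 sts/in.
25.5 × 6.571 = 167.57 sts.
Nearest multiple of 10: 170.

170 stitches.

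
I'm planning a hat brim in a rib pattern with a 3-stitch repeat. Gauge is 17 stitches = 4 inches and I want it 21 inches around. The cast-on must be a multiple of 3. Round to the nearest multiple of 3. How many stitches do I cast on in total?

17 / 4 = 4.25 sts per inch.
21 × 4.25 = 89.25 sts.
Nearest multiple of 3: 90.

Cast on 90 stitches.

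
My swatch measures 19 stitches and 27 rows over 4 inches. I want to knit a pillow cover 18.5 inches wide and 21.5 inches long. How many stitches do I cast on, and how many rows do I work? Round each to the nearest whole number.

Stitch gauge = 19/4 = 4.75 sts/in; 18.5 × 4.75 = 87.88 → 88 sts.
Row gauge = 27/4 = 6.75 rows/in; 21.5 × 6.75 = 145.12 → 145 rows.

Cast on 88 stitches and work 145 rows.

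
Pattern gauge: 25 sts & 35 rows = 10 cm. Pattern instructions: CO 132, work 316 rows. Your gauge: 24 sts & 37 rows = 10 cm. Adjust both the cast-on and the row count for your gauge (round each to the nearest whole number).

Stitches: 132 × 24/25 = 126.72 → 127.
Rows: 316 × 37/35 = 334.06 → 334.

Cast on 127 stitches; work 334 rows.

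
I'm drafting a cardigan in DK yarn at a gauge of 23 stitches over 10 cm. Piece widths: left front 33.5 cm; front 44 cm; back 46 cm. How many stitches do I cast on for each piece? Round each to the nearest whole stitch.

Rate = 23/10 = 2.3 sts per cm.
left front: 33.5 × 2.3 = 77.05 → 77.
front: 44 × 2.3 = 101.20 → 101.
back: 46 × 2.3 = 105.80 → 106.

left front 77; front 101; back 106.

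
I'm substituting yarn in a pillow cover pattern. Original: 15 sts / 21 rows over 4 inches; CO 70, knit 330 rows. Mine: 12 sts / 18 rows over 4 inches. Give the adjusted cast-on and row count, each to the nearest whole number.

Stitches: 70 × 12/15 = 56.00 → 56.
Rows: 330 × 18/21 = 282.86 → 283.

Cast on 56 stitches; work 283 rows.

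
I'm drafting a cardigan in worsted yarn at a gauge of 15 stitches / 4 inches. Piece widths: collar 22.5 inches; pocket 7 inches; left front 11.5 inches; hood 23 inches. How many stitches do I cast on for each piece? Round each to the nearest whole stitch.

Rate = 15/4 = 3.75 sts per in.
collar: 22.5 × 3.75 = 84.38 → 84.
pocket: 7 × 3.75 = 26.25 → 26.
left front: 11.5 × 3.75 = 43.12 → 43.
hood: 23 × 3.75 = 86.25 → 86.

collar 84; pocket 26; left front 43; hood 86.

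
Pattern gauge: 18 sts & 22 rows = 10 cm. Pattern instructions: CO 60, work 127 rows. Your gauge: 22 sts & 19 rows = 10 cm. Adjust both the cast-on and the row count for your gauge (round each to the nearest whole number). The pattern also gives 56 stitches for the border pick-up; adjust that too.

Stitches: 60 × 22/18 = 73.33 → 73.
Rows: 127 × 19/22 = 109.68 → 110.
border pick-up: 56 × 22/18 = 68.44 → 68.

Cast on 73 stitches; work 110 rows; border pick-up 68 stitches.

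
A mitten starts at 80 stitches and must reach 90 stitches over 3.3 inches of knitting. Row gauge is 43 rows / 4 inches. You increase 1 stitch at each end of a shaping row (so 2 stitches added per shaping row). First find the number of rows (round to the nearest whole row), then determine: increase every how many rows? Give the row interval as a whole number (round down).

Increase every 7th row.

Rows = 3.3 × 10.75 = 35.5 → 35 rows.
Stitches to add: 10 → 5 shaping rows (at 2 st each).
35 / 5 = 7.00 → every 7 rows.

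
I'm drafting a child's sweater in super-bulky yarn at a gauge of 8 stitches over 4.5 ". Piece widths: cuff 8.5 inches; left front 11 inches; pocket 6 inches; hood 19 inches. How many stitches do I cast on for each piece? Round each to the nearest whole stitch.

cuff 15; left front 20; pocket 11; hood 34.

Rate = 8/4.5 = 1.778 sts per in.
cuff: 8.5 × 1.778 = 15.11 → 15.
left front: 11 × 1.778 = 19.56 → 20.
pocket: 6 × 1.778 = 10.67 → 11.
hood: 19 × 1.778 = 33.78 → 34.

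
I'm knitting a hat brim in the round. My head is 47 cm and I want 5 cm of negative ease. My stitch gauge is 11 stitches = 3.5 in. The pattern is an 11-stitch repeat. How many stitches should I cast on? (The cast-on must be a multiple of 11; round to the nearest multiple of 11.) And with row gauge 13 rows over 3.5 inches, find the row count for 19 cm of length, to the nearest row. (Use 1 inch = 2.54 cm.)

Cast on 55 stitches; work 28 rows.

Finished = 47 − 5 = 42 cm.
42 cm × 1/2.54 = 16.54 inches.
11/3.5 = 3.143 sts per in; 16.54 × 3.143 = 51.97 sts.
Nearest multiple of 11 → 55.
19 cm = 7.48 inches; × 3.714 = 27.78 → 28 rows.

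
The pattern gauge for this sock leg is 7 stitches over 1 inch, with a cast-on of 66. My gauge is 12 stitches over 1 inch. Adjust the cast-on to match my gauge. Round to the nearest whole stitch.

Scale factor = 12 / 7 = 1.714.
66 × 12 / 7 = 113.14 sts.
→ 113 sts.

Cast on 113 stitches.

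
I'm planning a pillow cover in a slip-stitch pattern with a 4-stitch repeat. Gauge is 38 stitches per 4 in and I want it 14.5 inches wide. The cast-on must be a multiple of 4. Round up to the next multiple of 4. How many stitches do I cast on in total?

38 / 4 = 9.5 sts per inch.
14.5 × 9.5 = 137.75 sts.
Next multiple of 4: 140.

Cast on 140 stitches.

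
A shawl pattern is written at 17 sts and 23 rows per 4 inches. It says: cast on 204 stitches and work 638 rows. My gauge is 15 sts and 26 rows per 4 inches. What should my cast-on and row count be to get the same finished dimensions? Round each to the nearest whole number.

Cast on 180 stitches; work 721 rows.

Stitches: 204 × 15/17 = 180.00 → 180.
Rows: 638 × 26/23 = 721.22 → 721.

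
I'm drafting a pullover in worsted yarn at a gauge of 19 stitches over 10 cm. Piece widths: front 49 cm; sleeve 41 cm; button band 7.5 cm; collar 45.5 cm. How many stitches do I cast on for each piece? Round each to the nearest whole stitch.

front 93; sleeve 78; button band 14; collar 86.

Rate = 19/10 = 1.9 sts per cm.
front: 49 × 1.9 = 93.10 → 93.
sleeve: 41 × 1.9 = 77.90 → 78.
button band: 7.5 × 1.9 = 14.25 → 14.
collar: 45.5 × 1.9 = 86.45 → 86.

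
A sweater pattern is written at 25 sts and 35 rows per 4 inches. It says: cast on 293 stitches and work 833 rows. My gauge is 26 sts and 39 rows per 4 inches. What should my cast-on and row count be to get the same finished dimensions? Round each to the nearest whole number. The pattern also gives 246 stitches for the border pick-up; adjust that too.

Cast on 305 stitches; work 928 rows; border pick-up 256 stitches.

Stitches: 293 × 26/25 = 304.72 → 305.
Rows: 833 × 39/35 = 928.20 → 928.
border pick-up: 246 × 26/25 = 255.84 → 256.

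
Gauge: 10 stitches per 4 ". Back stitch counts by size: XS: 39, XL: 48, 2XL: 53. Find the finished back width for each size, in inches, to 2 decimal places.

XS 15.60 inches; XL 19.20 inches; 2XL 21.20 inches.

10/4 = 2.5 sts per in.
XS: 39 / 2.5 = 15.600 → 15.60 in.
XL: 48 / 2.5 = 19.200 → 19.20 in.
2XL: 53 / 2.5 = 21.200 → 21.20 in.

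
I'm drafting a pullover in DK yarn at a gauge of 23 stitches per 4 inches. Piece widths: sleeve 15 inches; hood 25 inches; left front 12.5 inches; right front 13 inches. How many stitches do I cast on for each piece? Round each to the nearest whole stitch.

sleeve 86; hood 144; left front 72; right front 75.

Rate = 23/4 = 5.75 sts per in.
sleeve: 15 × 5.75 = 86.25 → 86.
hood: 25 × 5.75 = 143.75 → 144.
left front: 12.5 × 5.75 = 71.88 → 72.
right front: 13 × 5.75 = 74.75 → 75.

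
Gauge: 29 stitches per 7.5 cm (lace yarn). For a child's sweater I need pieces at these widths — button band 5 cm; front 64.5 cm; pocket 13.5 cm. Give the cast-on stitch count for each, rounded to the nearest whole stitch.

button band 19; front 249; pocket 52.

Rate = 29/7.5 = 3.867 sts per cm.
button band: 5 × 3.867 = 19.33 → 19.
front: 64.5 × 3.867 = 249.40 → 249.
pocket: 13.5 × 3.867 = 52.20 → 52.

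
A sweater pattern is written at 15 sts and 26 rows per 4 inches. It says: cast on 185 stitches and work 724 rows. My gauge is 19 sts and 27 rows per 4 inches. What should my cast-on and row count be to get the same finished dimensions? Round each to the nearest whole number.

Cast on 234 stitches; work 752 rows.

Stitches: 185 × 19/15 = 234.33 → 234.
Rows: 724 × 27/26 = 751.85 → 752.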